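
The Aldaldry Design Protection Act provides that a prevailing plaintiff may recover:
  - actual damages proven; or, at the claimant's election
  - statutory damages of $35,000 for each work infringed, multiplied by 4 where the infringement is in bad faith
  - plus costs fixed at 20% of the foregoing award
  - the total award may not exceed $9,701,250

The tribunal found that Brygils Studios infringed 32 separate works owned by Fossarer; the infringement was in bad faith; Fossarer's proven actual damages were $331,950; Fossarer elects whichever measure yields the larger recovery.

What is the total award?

$5,376,000

Statutory damages: 32 × $35,000 = $1,120,000
Multiplied by 4: 4 × $1,120,000 = $4,480,000
Greater of actual damages ($331,950) or enhanced statutory damages ($4,480,000): $4,480,000
Costs: 20% of $4,480,000 = $896,000
Award plus costs: $4,480,000 + $896,000 = $5,376,000
Cap at $9,701,250: $5,376,000 is within the cap, no reduction.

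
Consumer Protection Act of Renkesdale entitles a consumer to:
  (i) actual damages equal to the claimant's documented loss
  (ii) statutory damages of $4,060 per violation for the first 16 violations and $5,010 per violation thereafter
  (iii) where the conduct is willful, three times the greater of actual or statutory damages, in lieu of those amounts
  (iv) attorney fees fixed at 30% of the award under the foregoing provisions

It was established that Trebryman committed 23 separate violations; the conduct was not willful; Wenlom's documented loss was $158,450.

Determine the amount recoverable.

Total recovery: $336,024

First 16 violations: 16 × $4,060 = $64,960
Remaining violations: (23 − 16) × $5,010 = $35,070
Statutory damages: $64,960 + $35,070 = $100,030
Conduct not willful: the in-lieu enhancement does not apply.
Actual plus statutory damages: $158,450 + $100,030 = $258,480
Attorney fees: 30% of $258,480 = $77,544
Total recovery: $258,480 + $77,544 = $336,024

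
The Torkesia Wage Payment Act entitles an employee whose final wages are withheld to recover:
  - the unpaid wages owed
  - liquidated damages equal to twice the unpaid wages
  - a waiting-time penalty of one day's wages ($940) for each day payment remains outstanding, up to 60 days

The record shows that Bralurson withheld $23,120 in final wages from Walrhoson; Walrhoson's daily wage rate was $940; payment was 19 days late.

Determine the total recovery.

Doubled: 2 × $23,120 = $46,240
Penalty days: min(19, 60) = 19
Waiting-time penalty: 19 × $940 = $17,860
Total award: $23,120 + $46,240 + $17,860 = $87,220

$87,220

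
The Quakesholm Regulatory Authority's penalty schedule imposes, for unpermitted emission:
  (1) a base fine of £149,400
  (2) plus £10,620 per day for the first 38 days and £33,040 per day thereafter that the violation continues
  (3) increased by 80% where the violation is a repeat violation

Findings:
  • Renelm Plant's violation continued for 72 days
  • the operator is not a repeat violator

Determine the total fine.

First 38 days: 38 × £10,620 = £403,560
Remaining days: (72 − 38) × £33,040 = £1,123,360
Per-day component: £403,560 + £1,123,360 = £1,526,920
Base plus per-day: £149,400 + £1,526,920 = £1,676,320
The operator is not a repeat violator: no 80% increase.

£1,676,320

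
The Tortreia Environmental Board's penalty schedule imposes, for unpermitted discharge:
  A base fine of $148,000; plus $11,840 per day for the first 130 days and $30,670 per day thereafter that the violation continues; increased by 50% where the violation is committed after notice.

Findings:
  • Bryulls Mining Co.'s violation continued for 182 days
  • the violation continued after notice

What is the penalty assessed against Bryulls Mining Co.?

First 130 days: 130 × $11,840 = $1,539,200
Remaining days: (182 − 130) × $30,670 = $1,594,840
Per-day component: $1,539,200 + $1,594,840 = $3,134,040
Base plus per-day: $148,000 + $3,134,040 = $3,282,040
Enhancement: 50% of $3,282,040 = $1,641,020
Enhanced fine: $3,282,040 + $1,641,020 = $4,923,060

$4,923,060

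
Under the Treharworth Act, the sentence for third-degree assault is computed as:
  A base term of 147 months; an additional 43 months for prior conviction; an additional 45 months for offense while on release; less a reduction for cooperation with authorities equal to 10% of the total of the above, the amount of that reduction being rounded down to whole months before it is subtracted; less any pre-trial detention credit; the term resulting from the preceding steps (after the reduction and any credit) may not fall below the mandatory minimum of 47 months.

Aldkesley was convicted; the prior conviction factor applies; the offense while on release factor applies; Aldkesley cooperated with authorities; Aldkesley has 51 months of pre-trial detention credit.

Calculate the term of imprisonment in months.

Prior conviction enhancement: +43 months
Offense while on release enhancement: +45 months
Adjusted term: 147 months + 43 months + 45 months = 235 months
Cooperation with authorities reduction: 10% of 235 months = 23 months (rounded down)
After reduction: 235 − 23 = 212 months
Less pre-trial detention credit: 212 months − 51 months = 161 months
Minimum 47 months: 161 months meets the minimum, no increase.

161 months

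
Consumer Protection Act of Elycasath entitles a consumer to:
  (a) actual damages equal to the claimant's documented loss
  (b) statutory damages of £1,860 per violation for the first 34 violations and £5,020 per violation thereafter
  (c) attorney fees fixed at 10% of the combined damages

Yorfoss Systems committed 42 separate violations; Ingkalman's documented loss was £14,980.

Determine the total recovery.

First 34 violations: 34 × £1,860 = £63,240
Remaining violations: (42 − 34) × £5,020 = £40,160
Statutory damages: £63,240 + £40,160 = £103,400
Combined damages: £14,980 + £103,400 = £118,380
Attorney fees: 10% of £118,380 = £11,838
Total recovery: £118,380 + £11,838 = £130,218

£130,218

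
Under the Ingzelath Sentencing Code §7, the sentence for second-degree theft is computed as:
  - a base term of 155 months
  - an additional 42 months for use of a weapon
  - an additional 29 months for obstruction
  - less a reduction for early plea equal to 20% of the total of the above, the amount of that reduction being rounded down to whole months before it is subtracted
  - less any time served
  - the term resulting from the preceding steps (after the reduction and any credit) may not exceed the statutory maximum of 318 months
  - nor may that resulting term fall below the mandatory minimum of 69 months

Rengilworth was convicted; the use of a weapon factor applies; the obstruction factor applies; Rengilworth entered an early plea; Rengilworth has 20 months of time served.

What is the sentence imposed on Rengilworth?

161 months

Use of a weapon enhancement: +42 months
Obstruction enhancement: +29 months
Adjusted term: 155 months + 42 months + 29 months = 226 months
Early plea reduction: 20% of 226 months = 45 months (rounded down)
After reduction: 226 − 45 = 181 months
Less time served: 181 months − 20 months = 161 months
Cap at 318 months: 161 months is within the cap, no reduction.
Minimum 69 months: 161 months meets the minimum, no increase.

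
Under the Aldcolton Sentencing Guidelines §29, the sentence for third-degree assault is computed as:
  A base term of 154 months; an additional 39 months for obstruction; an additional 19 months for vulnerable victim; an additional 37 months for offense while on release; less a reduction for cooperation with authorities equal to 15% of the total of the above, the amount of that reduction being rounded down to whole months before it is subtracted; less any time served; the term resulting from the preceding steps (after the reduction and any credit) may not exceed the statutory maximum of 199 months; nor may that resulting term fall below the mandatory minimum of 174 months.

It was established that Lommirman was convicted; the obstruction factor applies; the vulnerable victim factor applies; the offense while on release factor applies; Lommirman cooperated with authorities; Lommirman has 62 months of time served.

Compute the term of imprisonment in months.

174 months

Obstruction enhancement: +39 months
Vulnerable victim enhancement: +19 months
Offense while on release enhancement: +37 months
Adjusted term: 154 months + 39 months + 19 months + 37 months = 249 months
Cooperation with authorities reduction: 15% of 249 months = 37 months (rounded down)
After reduction: 249 − 37 = 212 months
Less time served: 212 months − 62 months = 150 months
Cap at 199 months: 150 months is within the cap, no reduction.
Minimum 174 months: 150 months is below the minimum → 174 months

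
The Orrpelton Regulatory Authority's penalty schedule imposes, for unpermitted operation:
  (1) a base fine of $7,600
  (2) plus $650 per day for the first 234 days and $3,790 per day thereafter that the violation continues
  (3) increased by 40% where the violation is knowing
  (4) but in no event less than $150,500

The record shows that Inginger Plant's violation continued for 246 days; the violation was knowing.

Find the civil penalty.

Civil penalty: $287,252

First 234 days: 234 × $650 = $152,100
Remaining days: (246 − 234) × $3,790 = $45,480
Per-day component: $152,100 + $45,480 = $197,580
Base plus per-day: $7,600 + $197,580 = $205,180
Enhancement: 40% of $205,180 = $82,072
Enhanced fine: $205,180 + $82,072 = $287,252
Minimum $150,500: $287,252 meets the minimum, no increase.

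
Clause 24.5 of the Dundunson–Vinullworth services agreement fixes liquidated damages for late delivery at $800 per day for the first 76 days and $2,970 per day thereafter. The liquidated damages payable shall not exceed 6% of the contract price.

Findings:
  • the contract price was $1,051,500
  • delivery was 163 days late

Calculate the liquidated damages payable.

$63,090

First 76 days: 76 × $800 = $60,800
Remaining days: (163 − 76) × $2,970 = $258,390
Accrued per-day damages: $60,800 + $258,390 = $319,190
Cap: 6% of $1,051,500 = $63,090
Cap at $63,090: $319,190 exceeds the cap → $63,090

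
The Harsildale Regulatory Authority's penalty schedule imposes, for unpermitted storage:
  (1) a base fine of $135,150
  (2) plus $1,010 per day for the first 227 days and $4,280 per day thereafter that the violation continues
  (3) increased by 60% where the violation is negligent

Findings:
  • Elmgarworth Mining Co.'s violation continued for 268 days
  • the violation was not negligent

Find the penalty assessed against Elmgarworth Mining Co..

First 227 days: 227 × $1,010 = $229,270
Remaining days: (268 − 227) × $4,280 = $175,480
Per-day component: $229,270 + $175,480 = $404,750
Base plus per-day: $135,150 + $404,750 = $539,900
The violation was not negligent: no 60% increase.

Civil penalty: $539,900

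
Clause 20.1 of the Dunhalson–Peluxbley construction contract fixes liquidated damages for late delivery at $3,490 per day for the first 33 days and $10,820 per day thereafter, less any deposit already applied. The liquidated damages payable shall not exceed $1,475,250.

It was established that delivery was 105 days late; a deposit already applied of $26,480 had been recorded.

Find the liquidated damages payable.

First 33 days: 33 × $3,490 = $115,170
Remaining days: (105 − 33) × $10,820 = $779,040
Accrued per-day damages: $115,170 + $779,040 = $894,210
Less deposit already applied: $894,210 − $26,480 = $867,730
Cap at $1,475,250: $867,730 is within the cap, no reduction.

$867,730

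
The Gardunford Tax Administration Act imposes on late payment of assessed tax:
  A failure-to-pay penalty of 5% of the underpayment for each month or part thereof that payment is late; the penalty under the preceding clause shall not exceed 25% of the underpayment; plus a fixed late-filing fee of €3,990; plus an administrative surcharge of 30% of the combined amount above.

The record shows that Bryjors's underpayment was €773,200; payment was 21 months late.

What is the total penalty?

Accrued rate: 5% × 21 = 105%, capped at 25% → 25%
Failure-to-pay penalty: 25% of €773,200 = €193,300
Penalty before surcharge: €193,300 + €3,990 = €197,290
Administrative surcharge: 30% of €197,290 = €59,187
Total penalty: €197,290 + €59,187 = €256,477

€256,477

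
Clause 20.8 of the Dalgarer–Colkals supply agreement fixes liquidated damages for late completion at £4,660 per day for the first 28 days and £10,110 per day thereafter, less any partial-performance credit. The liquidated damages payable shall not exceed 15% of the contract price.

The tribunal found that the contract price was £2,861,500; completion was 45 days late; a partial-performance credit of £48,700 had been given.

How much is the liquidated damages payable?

£253,650

First 28 days: 28 × £4,660 = £130,480
Remaining days: (45 − 28) × £10,110 = £171,870
Accrued per-day damages: £130,480 + £171,870 = £302,350
Less partial-performance credit: £302,350 − £48,700 = £253,650
Cap: 15% of £2,861,500 = £429,225
Cap at £429,225: £253,650 is within the cap, no reduction.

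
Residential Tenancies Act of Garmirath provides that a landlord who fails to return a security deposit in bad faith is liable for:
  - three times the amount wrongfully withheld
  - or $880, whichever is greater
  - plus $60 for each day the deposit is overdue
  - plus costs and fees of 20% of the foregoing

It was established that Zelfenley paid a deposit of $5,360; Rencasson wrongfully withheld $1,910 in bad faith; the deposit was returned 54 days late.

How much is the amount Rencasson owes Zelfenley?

Trebled: 3 × $1,910 = $5,730
Minimum $880: $5,730 meets the minimum, no increase.
Late-return penalty: 54 × $60 = $3,240
Damages plus late penalty: $5,730 + $3,240 = $8,970
Costs and fees: 20% of $8,970 = $1,794
Total recovery: $8,970 + $1,794 = $10,764

$10,764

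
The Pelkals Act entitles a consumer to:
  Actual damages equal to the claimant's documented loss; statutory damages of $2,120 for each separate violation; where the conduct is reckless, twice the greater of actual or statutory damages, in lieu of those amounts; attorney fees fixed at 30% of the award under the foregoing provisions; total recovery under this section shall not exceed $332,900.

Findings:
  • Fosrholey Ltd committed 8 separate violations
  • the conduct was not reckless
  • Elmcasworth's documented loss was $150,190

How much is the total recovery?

Statutory damages: 8 × $2,120 = $16,960
Conduct not reckless: the in-lieu enhancement does not apply.
Actual plus statutory damages: $150,190 + $16,960 = $167,150
Attorney fees: 30% of $167,150 = $50,145
Total before cap: $167,150 + $50,145 = $217,295
Cap at $332,900: $217,295 is within the cap, no reduction.

$217,295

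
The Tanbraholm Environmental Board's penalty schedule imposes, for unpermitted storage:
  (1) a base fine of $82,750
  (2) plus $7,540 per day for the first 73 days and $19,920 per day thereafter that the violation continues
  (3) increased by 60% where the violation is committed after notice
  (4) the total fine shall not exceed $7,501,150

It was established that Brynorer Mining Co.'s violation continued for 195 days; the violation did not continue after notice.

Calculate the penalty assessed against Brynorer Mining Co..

First 73 days: 73 × $7,540 = $550,420
Remaining days: (195 − 73) × $19,920 = $2,430,240
Per-day component: $550,420 + $2,430,240 = $2,980,660
Base plus per-day: $82,750 + $2,980,660 = $3,063,410
The violation did not continue after notice: no 60% increase.
Cap at $7,501,150: $3,063,410 is within the cap, no reduction.

Civil penalty: $3,063,410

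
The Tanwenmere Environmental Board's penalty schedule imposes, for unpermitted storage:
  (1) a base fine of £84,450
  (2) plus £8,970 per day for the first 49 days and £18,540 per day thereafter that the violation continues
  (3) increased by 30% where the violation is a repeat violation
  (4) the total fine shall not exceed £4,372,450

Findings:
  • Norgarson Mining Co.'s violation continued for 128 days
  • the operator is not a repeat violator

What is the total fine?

Civil penalty: £1,988,640

First 49 days: 49 × £8,970 = £439,530
Remaining days: (128 − 49) × £18,540 = £1,464,660
Per-day component: £439,530 + £1,464,660 = £1,904,190
Base plus per-day: £84,450 + £1,904,190 = £1,988,640
The operator is not a repeat violator: no 30% increase.
Cap at £4,372,450: £1,988,640 is within the cap, no reduction.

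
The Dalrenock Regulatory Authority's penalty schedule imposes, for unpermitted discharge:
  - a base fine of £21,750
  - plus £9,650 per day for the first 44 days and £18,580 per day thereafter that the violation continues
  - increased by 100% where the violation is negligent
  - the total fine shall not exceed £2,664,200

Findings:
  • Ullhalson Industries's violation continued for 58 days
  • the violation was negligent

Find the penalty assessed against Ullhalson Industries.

First 44 days: 44 × £9,650 = £424,600
Remaining days: (58 − 44) × £18,580 = £260,120
Per-day component: £424,600 + £260,120 = £684,720
Base plus per-day: £21,750 + £684,720 = £706,470
Enhancement: 100% of £706,470 = £706,470
Enhanced fine: £706,470 + £706,470 = £1,412,940
Cap at £2,664,200: £1,412,940 is within the cap, no reduction.

£1,412,940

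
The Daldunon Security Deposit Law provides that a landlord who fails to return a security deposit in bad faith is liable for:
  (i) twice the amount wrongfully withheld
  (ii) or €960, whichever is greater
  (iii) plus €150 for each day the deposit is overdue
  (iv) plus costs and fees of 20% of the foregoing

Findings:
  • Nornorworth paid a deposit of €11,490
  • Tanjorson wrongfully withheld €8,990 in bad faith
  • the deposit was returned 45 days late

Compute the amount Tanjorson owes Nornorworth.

€29,676

Doubled: 2 × €8,990 = €17,980
Minimum €960: €17,980 meets the minimum, no increase.
Late-return penalty: 45 × €150 = €6,750
Damages plus late penalty: €17,980 + €6,750 = €24,730
Costs and fees: 20% of €24,730 = €4,946
Total recovery: €24,730 + €4,946 = €29,676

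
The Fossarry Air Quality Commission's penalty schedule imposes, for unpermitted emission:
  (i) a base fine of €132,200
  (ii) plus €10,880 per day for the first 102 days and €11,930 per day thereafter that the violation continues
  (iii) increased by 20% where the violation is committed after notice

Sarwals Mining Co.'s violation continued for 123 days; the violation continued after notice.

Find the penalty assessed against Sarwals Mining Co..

€1,790,988

First 102 days: 102 × €10,880 = €1,109,760
Remaining days: (123 − 102) × €11,930 = €250,530
Per-day component: €1,109,760 + €250,530 = €1,360,290
Base plus per-day: €132,200 + €1,360,290 = €1,492,490
Enhancement: 20% of €1,492,490 = €298,498
Enhanced fine: €1,492,490 + €298,498 = €1,790,988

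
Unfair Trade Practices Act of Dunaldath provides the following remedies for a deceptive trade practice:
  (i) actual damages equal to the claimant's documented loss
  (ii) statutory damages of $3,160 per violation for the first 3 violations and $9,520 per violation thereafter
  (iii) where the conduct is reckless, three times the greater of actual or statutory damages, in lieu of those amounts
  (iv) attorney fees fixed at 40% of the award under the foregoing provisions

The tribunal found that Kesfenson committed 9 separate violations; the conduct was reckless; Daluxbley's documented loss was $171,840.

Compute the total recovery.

$721,728

First 3 violations: 3 × $3,160 = $9,480
Remaining violations: (9 − 3) × $9,520 = $57,120
Statutory damages: $9,480 + $57,120 = $66,600
Greater of actual damages ($171,840) or statutory damages ($66,600): $171,840
Trebled: 3 × $171,840 = $515,520
Attorney fees: 40% of $515,520 = $206,208
Total recovery: $515,520 + $206,208 = $721,728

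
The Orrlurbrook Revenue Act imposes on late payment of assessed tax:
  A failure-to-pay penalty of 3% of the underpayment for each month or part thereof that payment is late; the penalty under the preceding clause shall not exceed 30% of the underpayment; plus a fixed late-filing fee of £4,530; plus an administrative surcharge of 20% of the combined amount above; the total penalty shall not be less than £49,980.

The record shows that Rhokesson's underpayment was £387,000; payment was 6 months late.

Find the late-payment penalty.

Accrued rate: 3% × 6 = 18%, capped at 30% → 18%
Failure-to-pay penalty: 18% of £387,000 = £69,660
Penalty before surcharge: £69,660 + £4,530 = £74,190
Administrative surcharge: 20% of £74,190 = £14,838
Total penalty: £74,190 + £14,838 = £89,028
Minimum £49,980: £89,028 meets the minimum, no increase.

Penalty: £89,028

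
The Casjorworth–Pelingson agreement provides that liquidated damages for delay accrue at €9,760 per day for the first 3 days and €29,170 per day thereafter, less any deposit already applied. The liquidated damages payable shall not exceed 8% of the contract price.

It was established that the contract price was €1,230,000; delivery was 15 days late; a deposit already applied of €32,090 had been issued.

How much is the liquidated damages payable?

€98,400

First 3 days: 3 × €9,760 = €29,280
Remaining days: (15 − 3) × €29,170 = €350,040
Accrued per-day damages: €29,280 + €350,040 = €379,320
Less deposit already applied: €379,320 − €32,090 = €347,230
Cap: 8% of €1,230,000 = €98,400
Cap at €98,400: €347,230 exceeds the cap → €98,400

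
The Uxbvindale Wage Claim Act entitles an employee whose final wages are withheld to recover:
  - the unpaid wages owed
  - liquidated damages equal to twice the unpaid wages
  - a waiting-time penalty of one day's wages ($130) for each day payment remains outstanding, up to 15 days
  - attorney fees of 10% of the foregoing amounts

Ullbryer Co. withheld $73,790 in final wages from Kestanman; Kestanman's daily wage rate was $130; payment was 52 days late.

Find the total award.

Total award: $245,652

Doubled: 2 × $73,790 = $147,580
Penalty days: min(52, 15) = 15
Waiting-time penalty: 15 × $130 = $1,950
Subtotal: $73,790 + $147,580 + $1,950 = $223,320
Attorney fees: 10% of $223,320 = $22,332
Total award: $223,320 + $22,332 = $245,652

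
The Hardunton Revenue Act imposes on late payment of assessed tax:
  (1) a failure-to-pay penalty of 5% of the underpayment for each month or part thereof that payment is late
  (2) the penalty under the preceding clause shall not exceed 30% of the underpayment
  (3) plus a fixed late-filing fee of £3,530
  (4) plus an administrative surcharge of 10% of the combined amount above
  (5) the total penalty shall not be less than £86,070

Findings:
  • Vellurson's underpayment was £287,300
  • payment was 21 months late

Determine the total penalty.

Accrued rate: 5% × 21 = 105%, capped at 30% → 30%
Failure-to-pay penalty: 30% of £287,300 = £86,190
Penalty before surcharge: £86,190 + £3,530 = £89,720
Administrative surcharge: 10% of £89,720 = £8,972
Total penalty: £89,720 + £8,972 = £98,692
Minimum £86,070: £98,692 meets the minimum, no increase.

Penalty: £98,692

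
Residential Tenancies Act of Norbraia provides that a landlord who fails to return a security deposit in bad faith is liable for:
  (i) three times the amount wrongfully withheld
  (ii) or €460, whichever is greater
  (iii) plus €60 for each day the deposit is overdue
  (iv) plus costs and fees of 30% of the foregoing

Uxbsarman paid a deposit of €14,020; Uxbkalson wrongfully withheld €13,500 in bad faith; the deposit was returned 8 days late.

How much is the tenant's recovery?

Recovery: €53,274

Trebled: 3 × €13,500 = €40,500
Minimum €460: €40,500 meets the minimum, no increase.
Late-return penalty: 8 × €60 = €480
Damages plus late penalty: €40,500 + €480 = €40,980
Costs and fees: 30% of €40,980 = €12,294
Total recovery: €40,980 + €12,294 = €53,274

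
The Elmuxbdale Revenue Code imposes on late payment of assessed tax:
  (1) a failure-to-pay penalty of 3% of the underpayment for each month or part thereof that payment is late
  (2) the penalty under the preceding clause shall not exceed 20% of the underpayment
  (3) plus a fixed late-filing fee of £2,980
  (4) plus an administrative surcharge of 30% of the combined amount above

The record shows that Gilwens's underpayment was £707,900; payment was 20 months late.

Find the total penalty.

£187,928

Accrued rate: 3% × 20 = 60%, capped at 20% → 20%
Failure-to-pay penalty: 20% of £707,900 = £141,580
Penalty before surcharge: £141,580 + £2,980 = £144,560
Administrative surcharge: 30% of £144,560 = £43,368
Total penalty: £144,560 + £43,368 = £187,928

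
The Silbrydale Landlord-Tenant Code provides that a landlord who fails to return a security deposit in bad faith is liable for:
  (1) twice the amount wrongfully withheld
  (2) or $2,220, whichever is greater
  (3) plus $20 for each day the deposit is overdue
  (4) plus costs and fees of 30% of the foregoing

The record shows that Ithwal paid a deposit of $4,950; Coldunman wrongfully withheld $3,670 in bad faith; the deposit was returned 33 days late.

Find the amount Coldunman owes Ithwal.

$10,400

Doubled: 2 × $3,670 = $7,340
Minimum $2,220: $7,340 meets the minimum, no increase.
Late-return penalty: 33 × $20 = $660
Damages plus late penalty: $7,340 + $660 = $8,000
Costs and fees: 30% of $8,000 = $2,400
Total recovery: $8,000 + $2,400 = $10,400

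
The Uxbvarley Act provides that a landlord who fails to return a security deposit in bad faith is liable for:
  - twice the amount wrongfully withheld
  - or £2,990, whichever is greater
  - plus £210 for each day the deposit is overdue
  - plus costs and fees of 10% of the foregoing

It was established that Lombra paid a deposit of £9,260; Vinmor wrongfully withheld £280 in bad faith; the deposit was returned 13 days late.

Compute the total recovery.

Doubled: 2 × £280 = £560
Minimum £2,990: £560 is below the minimum → £2,990
Late-return penalty: 13 × £210 = £2,730
Damages plus late penalty: £2,990 + £2,730 = £5,720
Costs and fees: 10% of £5,720 = £572
Total recovery: £5,720 + £572 = £6,292

Recovery: £6,292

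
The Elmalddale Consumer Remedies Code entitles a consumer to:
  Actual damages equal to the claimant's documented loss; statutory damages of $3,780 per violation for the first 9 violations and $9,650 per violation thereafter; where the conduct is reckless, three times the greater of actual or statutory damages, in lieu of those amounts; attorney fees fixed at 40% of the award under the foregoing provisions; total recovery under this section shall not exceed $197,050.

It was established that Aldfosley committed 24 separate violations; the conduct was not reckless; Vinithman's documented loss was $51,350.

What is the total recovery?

$197,050

First 9 violations: 9 × $3,780 = $34,020
Remaining violations: (24 − 9) × $9,650 = $144,750
Statutory damages: $34,020 + $144,750 = $178,770
Conduct not reckless: the in-lieu enhancement does not apply.
Actual plus statutory damages: $51,350 + $178,770 = $230,120
Attorney fees: 40% of $230,120 = $92,048
Total before cap: $230,120 + $92,048 = $322,168
Cap at $197,050: $322,168 exceeds the cap → $197,050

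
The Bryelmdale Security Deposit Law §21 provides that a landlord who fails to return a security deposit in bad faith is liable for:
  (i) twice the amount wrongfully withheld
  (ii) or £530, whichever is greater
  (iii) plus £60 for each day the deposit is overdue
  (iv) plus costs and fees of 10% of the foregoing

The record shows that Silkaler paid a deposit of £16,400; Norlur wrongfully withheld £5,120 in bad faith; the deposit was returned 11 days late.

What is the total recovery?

£11,990

Doubled: 2 × £5,120 = £10,240
Minimum £530: £10,240 meets the minimum, no increase.
Late-return penalty: 11 × £60 = £660
Damages plus late penalty: £10,240 + £660 = £10,900
Costs and fees: 10% of £10,900 = £1,090
Total recovery: £10,900 + £1,090 = £11,990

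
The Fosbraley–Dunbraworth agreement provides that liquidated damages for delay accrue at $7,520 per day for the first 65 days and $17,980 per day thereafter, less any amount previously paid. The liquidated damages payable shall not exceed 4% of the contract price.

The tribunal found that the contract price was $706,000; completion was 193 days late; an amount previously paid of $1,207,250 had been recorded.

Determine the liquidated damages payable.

$28,240

First 65 days: 65 × $7,520 = $488,800
Remaining days: (193 − 65) × $17,980 = $2,301,440
Accrued per-day damages: $488,800 + $2,301,440 = $2,790,240
Less amount previously paid: $2,790,240 − $1,207,250 = $1,582,990
Cap: 4% of $706,000 = $28,240
Cap at $28,240: $1,582,990 exceeds the cap → $28,240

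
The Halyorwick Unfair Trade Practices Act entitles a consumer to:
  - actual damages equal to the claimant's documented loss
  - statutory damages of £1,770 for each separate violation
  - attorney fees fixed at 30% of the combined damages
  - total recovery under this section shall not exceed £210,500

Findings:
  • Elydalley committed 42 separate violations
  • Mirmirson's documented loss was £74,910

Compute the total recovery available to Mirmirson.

£194,025

Statutory damages: 42 × £1,770 = £74,340
Combined damages: £74,910 + £74,340 = £149,250
Attorney fees: 30% of £149,250 = £44,775
Total before cap: £149,250 + £44,775 = £194,025
Cap at £210,500: £194,025 is within the cap, no reduction.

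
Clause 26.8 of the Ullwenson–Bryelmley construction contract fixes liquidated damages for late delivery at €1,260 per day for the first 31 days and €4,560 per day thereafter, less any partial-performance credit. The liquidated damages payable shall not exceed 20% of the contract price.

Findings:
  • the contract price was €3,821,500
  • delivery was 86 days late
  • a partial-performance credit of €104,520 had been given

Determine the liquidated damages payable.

€185,340

First 31 days: 31 × €1,260 = €39,060
Remaining days: (86 − 31) × €4,560 = €250,800
Accrued per-day damages: €39,060 + €250,800 = €289,860
Less partial-performance credit: €289,860 − €104,520 = €185,340
Cap: 20% of €3,821,500 = €764,300
Cap at €764,300: €185,340 is within the cap, no reduction.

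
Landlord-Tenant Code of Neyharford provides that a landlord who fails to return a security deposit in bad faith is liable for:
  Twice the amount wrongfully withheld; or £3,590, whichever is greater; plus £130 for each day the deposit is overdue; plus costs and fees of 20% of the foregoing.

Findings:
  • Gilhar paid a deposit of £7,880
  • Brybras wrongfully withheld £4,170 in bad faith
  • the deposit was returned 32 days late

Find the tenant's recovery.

£15,000

Doubled: 2 × £4,170 = £8,340
Minimum £3,590: £8,340 meets the minimum, no increase.
Late-return penalty: 32 × £130 = £4,160
Damages plus late penalty: £8,340 + £4,160 = £12,500
Costs and fees: 20% of £12,500 = £2,500
Total recovery: £12,500 + £2,500 = £15,000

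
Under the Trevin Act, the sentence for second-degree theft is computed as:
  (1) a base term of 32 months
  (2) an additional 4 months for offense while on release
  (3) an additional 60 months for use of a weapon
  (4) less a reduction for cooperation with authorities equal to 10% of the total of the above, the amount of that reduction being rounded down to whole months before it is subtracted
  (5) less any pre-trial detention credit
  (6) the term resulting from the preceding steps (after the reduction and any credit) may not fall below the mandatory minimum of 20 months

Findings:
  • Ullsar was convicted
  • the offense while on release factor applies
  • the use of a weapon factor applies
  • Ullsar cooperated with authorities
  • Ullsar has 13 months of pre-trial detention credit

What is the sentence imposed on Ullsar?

Offense while on release enhancement: +4 months
Use of a weapon enhancement: +60 months
Adjusted term: 32 months + 4 months + 60 months = 96 months
Cooperation with authorities reduction: 10% of 96 months = 9 months (rounded down)
After reduction: 96 − 9 = 87 months
Less pre-trial detention credit: 87 months − 13 months = 74 months
Minimum 20 months: 74 months meets the minimum, no increase.

74 months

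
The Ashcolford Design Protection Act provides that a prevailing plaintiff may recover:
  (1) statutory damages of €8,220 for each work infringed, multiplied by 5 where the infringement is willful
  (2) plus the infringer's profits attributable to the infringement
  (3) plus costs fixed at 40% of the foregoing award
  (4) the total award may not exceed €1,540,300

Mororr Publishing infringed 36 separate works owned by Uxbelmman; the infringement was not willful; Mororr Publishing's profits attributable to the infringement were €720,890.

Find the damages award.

€1,423,534

Statutory damages: 36 × €8,220 = €295,920
Infringement not willful: no ×5 enhancement.
Combined award: €295,920 + €720,890 = €1,016,810
Costs: 40% of €1,016,810 = €406,724
Award plus costs: €1,016,810 + €406,724 = €1,423,534
Cap at €1,540,300: €1,423,534 is within the cap, no reduction.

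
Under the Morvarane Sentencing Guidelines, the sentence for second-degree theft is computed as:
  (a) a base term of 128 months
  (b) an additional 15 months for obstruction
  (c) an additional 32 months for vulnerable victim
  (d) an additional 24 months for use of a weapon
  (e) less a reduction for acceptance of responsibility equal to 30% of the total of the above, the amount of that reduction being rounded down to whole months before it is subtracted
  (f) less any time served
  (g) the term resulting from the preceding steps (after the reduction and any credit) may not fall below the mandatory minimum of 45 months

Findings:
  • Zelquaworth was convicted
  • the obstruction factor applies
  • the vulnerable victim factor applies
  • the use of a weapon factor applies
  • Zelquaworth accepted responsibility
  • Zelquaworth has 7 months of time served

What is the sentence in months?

Obstruction enhancement: +15 months
Vulnerable victim enhancement: +32 months
Use of a weapon enhancement: +24 months
Adjusted term: 128 months + 15 months + 32 months + 24 months = 199 months
Acceptance of responsibility reduction: 30% of 199 months = 59 months (rounded down)
After reduction: 199 − 59 = 140 months
Less time served: 140 months − 7 months = 133 months
Minimum 45 months: 133 months meets the minimum, no increase.

Sentence: 133 months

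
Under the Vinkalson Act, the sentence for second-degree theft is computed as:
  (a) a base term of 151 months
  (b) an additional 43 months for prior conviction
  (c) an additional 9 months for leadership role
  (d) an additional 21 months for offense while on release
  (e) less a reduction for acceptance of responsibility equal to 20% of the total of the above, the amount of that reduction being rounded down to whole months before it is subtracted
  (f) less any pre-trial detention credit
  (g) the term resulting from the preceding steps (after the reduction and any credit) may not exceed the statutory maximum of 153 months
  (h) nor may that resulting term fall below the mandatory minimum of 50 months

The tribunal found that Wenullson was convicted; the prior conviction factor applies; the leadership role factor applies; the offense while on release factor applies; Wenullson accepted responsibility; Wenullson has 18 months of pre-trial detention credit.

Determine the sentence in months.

153 months

Prior conviction enhancement: +43 months
Leadership role enhancement: +9 months
Offense while on release enhancement: +21 months
Adjusted term: 151 months + 43 months + 9 months + 21 months = 224 months
Acceptance of responsibility reduction: 20% of 224 months = 44 months (rounded down)
After reduction: 224 − 44 = 180 months
Less pre-trial detention credit: 180 months − 18 months = 162 months
Cap at 153 months: 162 months exceeds the cap → 153 months
Minimum 50 months: 153 months meets the minimum, no increase.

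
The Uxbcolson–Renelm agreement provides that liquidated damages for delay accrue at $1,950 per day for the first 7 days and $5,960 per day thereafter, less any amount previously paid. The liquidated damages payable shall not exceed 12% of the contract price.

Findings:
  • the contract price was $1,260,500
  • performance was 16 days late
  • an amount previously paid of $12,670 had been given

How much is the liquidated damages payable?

$54,620

First 7 days: 7 × $1,950 = $13,650
Remaining days: (16 − 7) × $5,960 = $53,640
Accrued per-day damages: $13,650 + $53,640 = $67,290
Less amount previously paid: $67,290 − $12,670 = $54,620
Cap: 12% of $1,260,500 = $151,260
Cap at $151,260: $54,620 is within the cap, no reduction.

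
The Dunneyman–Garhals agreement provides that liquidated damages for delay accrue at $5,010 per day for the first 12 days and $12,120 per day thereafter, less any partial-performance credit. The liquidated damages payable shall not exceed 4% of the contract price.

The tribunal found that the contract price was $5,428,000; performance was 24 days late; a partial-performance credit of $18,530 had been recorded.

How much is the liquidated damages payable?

First 12 days: 12 × $5,010 = $60,120
Remaining days: (24 − 12) × $12,120 = $145,440
Accrued per-day damages: $60,120 + $145,440 = $205,560
Less partial-performance credit: $205,560 − $18,530 = $187,030
Cap: 4% of $5,428,000 = $217,120
Cap at $217,120: $187,030 is within the cap, no reduction.

Liquidated damages: $187,030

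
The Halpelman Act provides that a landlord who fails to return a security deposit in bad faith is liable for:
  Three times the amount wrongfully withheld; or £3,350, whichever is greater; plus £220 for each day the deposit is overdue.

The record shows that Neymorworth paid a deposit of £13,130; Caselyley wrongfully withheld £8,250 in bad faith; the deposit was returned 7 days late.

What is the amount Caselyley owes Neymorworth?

£26,290

Trebled: 3 × £8,250 = £24,750
Minimum £3,350: £24,750 meets the minimum, no increase.
Late-return penalty: 7 × £220 = £1,540
Damages plus late penalty: £24,750 + £1,540 = £26,290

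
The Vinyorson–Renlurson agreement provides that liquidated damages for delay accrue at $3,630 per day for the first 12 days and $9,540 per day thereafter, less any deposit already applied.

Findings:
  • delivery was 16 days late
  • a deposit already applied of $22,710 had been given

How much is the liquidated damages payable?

$59,010

First 12 days: 12 × $3,630 = $43,560
Remaining days: (16 − 12) × $9,540 = $38,160
Accrued per-day damages: $43,560 + $38,160 = $81,720
Less deposit already applied: $81,720 − $22,710 = $59,010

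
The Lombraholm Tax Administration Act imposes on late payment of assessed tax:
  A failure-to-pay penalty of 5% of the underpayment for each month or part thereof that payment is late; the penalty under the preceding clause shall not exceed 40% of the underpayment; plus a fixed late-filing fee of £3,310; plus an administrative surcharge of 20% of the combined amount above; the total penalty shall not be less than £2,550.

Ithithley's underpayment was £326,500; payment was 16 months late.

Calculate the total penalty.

Accrued rate: 5% × 16 = 80%, capped at 40% → 40%
Failure-to-pay penalty: 40% of £326,500 = £130,600
Penalty before surcharge: £130,600 + £3,310 = £133,910
Administrative surcharge: 20% of £133,910 = £26,782
Total penalty: £133,910 + £26,782 = £160,692
Minimum £2,550: £160,692 meets the minimum, no increase.

£160,692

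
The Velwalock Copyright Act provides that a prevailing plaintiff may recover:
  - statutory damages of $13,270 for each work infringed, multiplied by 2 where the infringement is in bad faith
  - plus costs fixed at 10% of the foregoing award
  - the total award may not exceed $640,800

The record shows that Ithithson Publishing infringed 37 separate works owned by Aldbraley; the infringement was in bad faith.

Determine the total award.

$640,800

Statutory damages: 37 × $13,270 = $490,990
Doubled: 2 × $490,990 = $981,980
Costs: 10% of $981,980 = $98,198
Award plus costs: $981,980 + $98,198 = $1,080,178
Cap at $640,800: $1,080,178 exceeds the cap → $640,800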